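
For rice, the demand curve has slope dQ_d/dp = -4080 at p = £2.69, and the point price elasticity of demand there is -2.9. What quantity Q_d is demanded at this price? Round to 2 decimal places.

3784.55

Ed = (dQ_d/dp)·(p/Q_d) ⇒ Q_d = (dQ_d/dp)·p/Ed = (-4080)·2.69/(-2.9) = 3784.5517…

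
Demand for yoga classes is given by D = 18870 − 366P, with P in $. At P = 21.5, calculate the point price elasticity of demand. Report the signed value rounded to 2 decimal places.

dD/dP = −366. At P = 21.5, D = 18870 − 366(21.5) = 11001.
Ed = (dD/dP)·(P/D) = −366 × (21.5/11001) = -0.7152…

-0.72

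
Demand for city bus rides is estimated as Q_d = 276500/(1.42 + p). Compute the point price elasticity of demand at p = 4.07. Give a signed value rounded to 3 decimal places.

dQ_d/dp = −276500/(1.42 + p)² = -9173.82. At p = 4.07, Q_d = 50364.3.
Ed = (dQ_d/dp)·(p/Q_d) = (-9173.82) × (4.07/50364.3) = -0.74134…

-0.741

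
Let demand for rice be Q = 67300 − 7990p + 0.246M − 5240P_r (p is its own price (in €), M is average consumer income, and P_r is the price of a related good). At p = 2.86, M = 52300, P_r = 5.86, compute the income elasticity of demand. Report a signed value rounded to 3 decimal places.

0.484

At the given values, Q = 67300 − 7990(2.86) + 0.246(52300) − 5240(5.86) = 26608.
∂Q/∂M = 0.246.
E = (0.246) × (52300/26608) = 0.48353…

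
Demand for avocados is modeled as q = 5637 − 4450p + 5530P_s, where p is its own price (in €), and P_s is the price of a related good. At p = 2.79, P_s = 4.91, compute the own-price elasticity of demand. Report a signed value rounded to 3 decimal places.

At the given values, q = 5637 − 4450(2.79) + 5530(4.91) = 20373.8.
∂q/∂p = −4450.
E = (-4450) × (2.79/20373.8) = -0.60938…

-0.609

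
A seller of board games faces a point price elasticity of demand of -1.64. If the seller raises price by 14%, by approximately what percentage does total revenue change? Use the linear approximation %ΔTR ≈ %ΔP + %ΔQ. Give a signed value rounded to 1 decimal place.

%ΔQ ≈ Ed × %ΔP = (-1.64) × (+14%) = -22.9600%
%ΔTR ≈ %ΔP + %ΔQ = (+14%) + (-22.9600%) = -8.9600%

-9.0%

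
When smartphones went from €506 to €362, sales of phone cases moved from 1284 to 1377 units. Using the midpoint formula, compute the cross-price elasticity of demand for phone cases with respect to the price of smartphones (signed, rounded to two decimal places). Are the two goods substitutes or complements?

-0.21; complements

%ΔQ_{phone cases} = (1377 − 1284)/avg = 93/1330.5 = 0.069898…
%ΔP_{smartphones} = (362 − 506)/avg = -144/434 = -0.331797…
E_cross = (93/1330.5) / (-144/434) = -0.2106…
E_cross < 0 ⇒ the goods are complements.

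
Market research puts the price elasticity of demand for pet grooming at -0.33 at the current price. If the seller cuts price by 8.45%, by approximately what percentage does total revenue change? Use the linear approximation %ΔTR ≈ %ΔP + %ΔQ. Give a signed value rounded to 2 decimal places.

-5.66%

%ΔQ ≈ Ed × %ΔP = (-0.33) × (-8.45%) = +2.7885%
%ΔTR ≈ %ΔP + %ΔQ = (-8.45%) + (+2.7885%) = -5.6615%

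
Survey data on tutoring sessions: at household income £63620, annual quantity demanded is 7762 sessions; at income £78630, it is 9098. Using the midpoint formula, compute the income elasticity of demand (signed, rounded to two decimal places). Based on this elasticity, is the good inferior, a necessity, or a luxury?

%ΔQ = (9098 − 7762)/[( 7762 + 9098)/2] = 1336/8430 = 0.158481…
%ΔIncome = (78630 − 63620)/[( 63620 + 78630)/2] = 15010/71125 = 0.211036…
E_income = (1336/8430) / (15010/71125) = 0.7509…
0 < E_income < 1 ⇒ normal good, necessity.

0.75; necessity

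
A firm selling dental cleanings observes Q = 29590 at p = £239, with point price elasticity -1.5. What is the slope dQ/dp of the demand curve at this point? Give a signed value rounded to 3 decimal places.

Ed = (dQ/dp)·(p/Q) ⇒ dQ/dp = Ed·Q/p = (-1.5)·29590/239 = -185.71129…

-185.711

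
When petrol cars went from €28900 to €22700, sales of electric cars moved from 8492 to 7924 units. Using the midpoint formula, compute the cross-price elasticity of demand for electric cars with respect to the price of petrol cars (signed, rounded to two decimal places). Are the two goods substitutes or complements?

0.29; substitutes

%ΔQ_{electric cars} = (7924 − 8492)/avg = -568/8208 = -0.069200…
%ΔP_{petrol cars} = (22700 − 28900)/avg = -6200/25800 = -0.240310…
E_cross = (-568/8208) / (-6200/25800) = 0.2879…
E_cross > 0 ⇒ the goods are substitutes.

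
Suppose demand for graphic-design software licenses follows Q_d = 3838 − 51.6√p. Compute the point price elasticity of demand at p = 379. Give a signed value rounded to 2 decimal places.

-0.18

dQ_d/dp = −51.6/(2√p) = -1.32526. At p = 379, Q_d = 2833.46.
Ed = (dQ_d/dp)·(p/Q_d) = (-1.32526) × (379/2833.46) = -0.1772…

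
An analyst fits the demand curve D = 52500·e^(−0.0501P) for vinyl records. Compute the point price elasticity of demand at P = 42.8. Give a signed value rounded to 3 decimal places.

dD/dP = −0.0501·D = -308.14. At P = 42.8, D = 6150.5.
Ed = (dD/dP)·(P/D) = (-308.14) × (42.8/6150.5) = -2.14428

-2.144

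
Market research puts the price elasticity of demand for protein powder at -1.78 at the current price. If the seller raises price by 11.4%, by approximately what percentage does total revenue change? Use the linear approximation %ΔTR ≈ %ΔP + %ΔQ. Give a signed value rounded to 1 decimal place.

%ΔQ ≈ Ed × %ΔP = (-1.78) × (+11.4%) = -20.2920%
%ΔTR ≈ %ΔP + %ΔQ = (+11.4%) + (-20.2920%) = -8.8920%

-8.9%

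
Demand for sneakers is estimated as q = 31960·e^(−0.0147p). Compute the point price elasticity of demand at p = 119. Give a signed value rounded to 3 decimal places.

dq/dp = −0.0147·q = -81.6983. At p = 119, q = 5557.7.
Ed = (dq/dp)·(p/q) = (-81.6983) × (119/5557.7) = -1.7493

-1.749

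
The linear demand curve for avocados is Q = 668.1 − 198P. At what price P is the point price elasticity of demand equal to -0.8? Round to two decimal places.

Ed = −198P/(668.1 − 198P). Set this equal to -0.8:
198P = 0.8·(668.1 − 198P) ⇒ 198P(1 + 0.8) = 0.8·668.1
P = 0.8·668.1 / (198·1.8) = 1.4996…

1.50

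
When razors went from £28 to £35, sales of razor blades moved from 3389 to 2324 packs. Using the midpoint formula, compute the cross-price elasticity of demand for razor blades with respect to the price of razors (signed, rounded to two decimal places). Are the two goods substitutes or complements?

%ΔQ_{razor blades} = (2324 − 3389)/avg = -1065/2856.5 = -0.372833…
%ΔP_{razors} = (35 − 28)/avg = 7/31.5 = 0.222222…
E_cross = (-1065/2856.5) / (7/31.5) = -1.6777…
E_cross < 0 ⇒ the goods are complements.

-1.68; complements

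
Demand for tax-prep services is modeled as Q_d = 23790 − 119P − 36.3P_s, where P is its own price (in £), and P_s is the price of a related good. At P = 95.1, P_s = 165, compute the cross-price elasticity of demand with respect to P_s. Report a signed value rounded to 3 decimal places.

-0.924

At the given values, Q_d = 23790 − 119(95.1) − 36.3(165) = 6483.6.
∂Q_d/∂P_s = -36.3.
E = (-36.3) × (165/6483.6) = -0.92379…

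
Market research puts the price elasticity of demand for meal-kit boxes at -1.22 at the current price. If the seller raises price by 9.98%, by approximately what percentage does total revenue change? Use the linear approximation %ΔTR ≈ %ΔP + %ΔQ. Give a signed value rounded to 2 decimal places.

%ΔQ ≈ Ed × %ΔP = (-1.22) × (+9.98%) = -12.1756%
%ΔTR ≈ %ΔP + %ΔQ = (+9.98%) + (-12.1756%) = -2.1956%

-2.20%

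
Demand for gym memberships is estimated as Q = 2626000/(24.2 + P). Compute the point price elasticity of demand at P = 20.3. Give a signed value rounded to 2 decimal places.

-0.46

dQ/dP = −2626000/(24.2 + P)² = -1326.1. At P = 20.3, Q = 59011.2.
Ed = (dQ/dP)·(P/Q) = (-1326.1) × (20.3/59011.2) = -0.4561…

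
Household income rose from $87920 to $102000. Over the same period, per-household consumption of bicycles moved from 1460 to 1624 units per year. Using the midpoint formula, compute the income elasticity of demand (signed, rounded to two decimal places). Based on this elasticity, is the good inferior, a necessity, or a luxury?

%ΔQ = (1624 − 1460)/[( 1460 + 1624)/2] = 164/1542 = 0.106355…
%ΔIncome = (102000 − 87920)/[( 87920 + 102000)/2] = 14080/94960 = 0.148272…
E_income = (164/1542) / (14080/94960) = 0.7172…
0 < E_income < 1 ⇒ normal good, necessity.

0.72; necessity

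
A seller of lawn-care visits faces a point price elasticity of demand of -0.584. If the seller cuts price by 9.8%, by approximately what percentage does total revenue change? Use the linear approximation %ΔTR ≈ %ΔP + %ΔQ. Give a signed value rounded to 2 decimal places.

-4.08%

%ΔQ ≈ Ed × %ΔP = (-0.584) × (-9.8%) = +5.7232%
%ΔTR ≈ %ΔP + %ΔQ = (-9.8%) + (+5.7232%) = -4.0768%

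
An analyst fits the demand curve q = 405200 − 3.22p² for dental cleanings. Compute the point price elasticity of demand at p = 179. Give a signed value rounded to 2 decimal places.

-0.68

dq/dp = −2·3.22·p = -1152.76. At p = 179, q = 302027.98.
Ed = (dq/dp)·(p/q) = (-1152.76) × (179/302027.98) = -0.6831…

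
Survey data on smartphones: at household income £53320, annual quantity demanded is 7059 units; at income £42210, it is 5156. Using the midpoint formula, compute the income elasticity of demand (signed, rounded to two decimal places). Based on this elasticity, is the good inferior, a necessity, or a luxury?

%ΔQ = (5156 − 7059)/[( 7059 + 5156)/2] = -1903/6107.5 = -0.311584…
%ΔIncome = (42210 − 53320)/[( 53320 + 42210)/2] = -11110/47765 = -0.232597…
E_income = (-1903/6107.5) / (-11110/47765) = 1.3395…
E_income > 1 ⇒ normal good, luxury.

1.34; luxury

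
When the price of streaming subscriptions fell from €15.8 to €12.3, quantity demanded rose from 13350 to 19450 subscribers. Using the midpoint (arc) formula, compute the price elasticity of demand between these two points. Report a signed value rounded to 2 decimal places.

-1.49

%ΔQ = (19450 − 13350) / [(13350 + 19450)/2] = 6100/16400 = 0.371951…
%ΔP = (12.3 − 15.8) / [(15.8 + 12.3)/2] = -3.5/14.05 = -0.249110…
Arc Ed = %ΔQ / %ΔP = (6100/16400) / (-3.5/14.05) = -1.4931…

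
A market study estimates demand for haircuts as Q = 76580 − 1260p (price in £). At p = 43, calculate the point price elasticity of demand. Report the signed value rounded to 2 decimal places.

dQ/dp = −1260. At p = 43, Q = 76580 − 1260(43) = 22400.
Ed = (dQ/dp)·(p/Q) = −1260 × (43/22400) = -2.4187…

-2.42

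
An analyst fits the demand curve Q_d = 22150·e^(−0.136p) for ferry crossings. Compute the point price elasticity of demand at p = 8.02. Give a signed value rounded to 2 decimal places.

dQ_d/dp = −0.136·Q_d = -1012.09. At p = 8.02, Q_d = 7441.84.
Ed = (dQ_d/dp)·(p/Q_d) = (-1012.09) × (8.02/7441.84) = -1.0907…

-1.09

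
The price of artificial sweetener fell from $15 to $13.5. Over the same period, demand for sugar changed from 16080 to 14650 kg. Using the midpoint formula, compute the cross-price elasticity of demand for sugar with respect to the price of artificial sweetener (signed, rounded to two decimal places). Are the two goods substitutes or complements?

0.88; substitutes

%ΔQ_{sugar} = (14650 − 16080)/avg = -1430/15365 = -0.093068…
%ΔP_{artificial sweetener} = (13.5 − 15)/avg = -1.5/14.25 = -0.105263…
E_cross = (-1430/15365) / (-1.5/14.25) = 0.8841…
E_cross > 0 ⇒ the goods are substitutes.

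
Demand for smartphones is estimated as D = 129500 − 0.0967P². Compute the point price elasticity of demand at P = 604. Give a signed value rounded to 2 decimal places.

dD/dP = −2·0.0967·P = -116.8136. At P = 604, D = 94222.2928.
Ed = (dD/dP)·(P/D) = (-116.8136) × (604/94222.2928) = -0.7488…

-0.75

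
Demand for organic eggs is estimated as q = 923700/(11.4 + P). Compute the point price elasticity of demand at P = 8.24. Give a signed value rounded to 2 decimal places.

dq/dP = −923700/(11.4 + P)² = -2394.68. At P = 8.24, q = 47031.6.
Ed = (dq/dP)·(P/q) = (-2394.68) × (8.24/47031.6) = -0.4195…

-0.42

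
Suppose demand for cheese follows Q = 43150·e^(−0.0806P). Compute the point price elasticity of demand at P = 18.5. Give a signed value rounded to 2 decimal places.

-1.49

dQ/dP = −0.0806·Q = -782.96. At P = 18.5, Q = 9714.14.
Ed = (dQ/dP)·(P/Q) = (-782.96) × (18.5/9714.14) = -1.4911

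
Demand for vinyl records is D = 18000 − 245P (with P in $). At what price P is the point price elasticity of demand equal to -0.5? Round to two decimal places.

Ed = −245P/(18000 − 245P). Set this equal to -0.5:
245P = 0.5·(18000 − 245P) ⇒ 245P(1 + 0.5) = 0.5·18000
P = 0.5·18000 / (245·1.5) = 24.4897…

24.49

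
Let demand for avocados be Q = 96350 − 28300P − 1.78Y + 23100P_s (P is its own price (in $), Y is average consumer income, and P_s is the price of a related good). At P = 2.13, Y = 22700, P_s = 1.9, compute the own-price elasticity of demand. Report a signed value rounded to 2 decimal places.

At the given values, Q = 96350 − 28300(2.13) − 1.78(22700) + 23100(1.9) = 39555.
∂Q/∂P = −28300.
E = (-28300) × (2.13/39555) = -1.5239…

-1.52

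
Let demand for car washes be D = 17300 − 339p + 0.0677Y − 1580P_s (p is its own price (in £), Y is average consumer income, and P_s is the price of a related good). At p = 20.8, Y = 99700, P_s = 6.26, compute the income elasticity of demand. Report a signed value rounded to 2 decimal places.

At the given values, D = 17300 − 339(20.8) + 0.0677(99700) − 1580(6.26) = 7107.69.
∂D/∂Y = 0.0677.
E = (0.0677) × (99700/7107.69) = 0.9496…

0.95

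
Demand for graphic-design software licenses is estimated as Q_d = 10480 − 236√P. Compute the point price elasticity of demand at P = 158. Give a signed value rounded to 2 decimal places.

dQ_d/dP = −236/(2√P) = -9.38758. At P = 158, Q_d = 7513.53.
Ed = (dQ_d/dP)·(P/Q_d) = (-9.38758) × (158/7513.53) = -0.1974…

-0.20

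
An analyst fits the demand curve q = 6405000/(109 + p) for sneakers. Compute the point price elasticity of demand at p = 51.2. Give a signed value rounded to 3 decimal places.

dq/dp = −6405000/(109 + p)² = -249.571. At p = 51.2, q = 39981.3.
Ed = (dq/dp)·(p/q) = (-249.571) × (51.2/39981.3) = -0.31960…

-0.320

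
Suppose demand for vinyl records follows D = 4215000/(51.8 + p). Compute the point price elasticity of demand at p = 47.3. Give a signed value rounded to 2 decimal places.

dD/dp = −4215000/(51.8 + p)² = -429.191. At p = 47.3, D = 42532.8.
Ed = (dD/dp)·(p/D) = (-429.191) × (47.3/42532.8) = -0.4772…

-0.48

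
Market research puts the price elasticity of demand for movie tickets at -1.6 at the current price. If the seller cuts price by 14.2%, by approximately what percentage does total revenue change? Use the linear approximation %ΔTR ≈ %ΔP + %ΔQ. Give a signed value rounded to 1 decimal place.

+8.5%

%ΔQ ≈ Ed × %ΔP = (-1.6) × (-14.2%) = +22.7200%
%ΔTR ≈ %ΔP + %ΔQ = (-14.2%) + (+22.7200%) = +8.5200%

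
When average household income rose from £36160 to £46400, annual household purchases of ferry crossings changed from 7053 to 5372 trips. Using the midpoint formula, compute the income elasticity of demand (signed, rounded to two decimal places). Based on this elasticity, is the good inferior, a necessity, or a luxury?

%ΔQ = (5372 − 7053)/[( 7053 + 5372)/2] = -1681/6212.5 = -0.270583…
%ΔIncome = (46400 − 36160)/[( 36160 + 46400)/2] = 10240/41280 = 0.248062…
E_income = (-1681/6212.5) / (10240/41280) = -1.0907…
E_income < 0 ⇒ inferior good.

-1.09; inferior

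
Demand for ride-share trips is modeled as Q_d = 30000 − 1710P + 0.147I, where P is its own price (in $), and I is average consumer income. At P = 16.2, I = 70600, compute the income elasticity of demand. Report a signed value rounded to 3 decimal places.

0.819

At the given values, Q_d = 30000 − 1710(16.2) + 0.147(70600) = 12676.2.
∂Q_d/∂I = 0.147.
E = (0.147) × (70600/12676.2) = 0.81871…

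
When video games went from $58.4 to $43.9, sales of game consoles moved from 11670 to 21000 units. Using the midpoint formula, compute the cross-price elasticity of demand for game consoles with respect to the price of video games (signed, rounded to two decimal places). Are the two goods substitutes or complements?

-2.01; complements

%ΔQ_{game consoles} = (21000 − 11670)/avg = 9330/16335 = 0.571166…
%ΔP_{video games} = (43.9 − 58.4)/avg = -14.5/51.15 = -0.283479…
E_cross = (9330/16335) / (-14.5/51.15) = -2.0148…
E_cross < 0 ⇒ the goods are complements.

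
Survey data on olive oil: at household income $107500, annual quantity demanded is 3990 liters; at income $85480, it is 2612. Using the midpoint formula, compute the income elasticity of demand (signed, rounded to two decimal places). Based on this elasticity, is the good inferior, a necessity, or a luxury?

1.83; luxury

%ΔQ = (2612 − 3990)/[( 3990 + 2612)/2] = -1378/3301 = -0.417449…
%ΔIncome = (85480 − 107500)/[( 107500 + 85480)/2] = -22020/96490 = -0.228210…
E_income = (-1378/3301) / (-22020/96490) = 1.8292…
E_income > 1 ⇒ normal good, luxury.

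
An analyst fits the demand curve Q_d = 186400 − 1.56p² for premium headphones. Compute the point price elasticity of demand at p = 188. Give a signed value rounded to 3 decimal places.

dQ_d/dp = −2·1.56·p = -586.56. At p = 188, Q_d = 131263.36.
Ed = (dQ_d/dp)·(p/Q_d) = (-586.56) × (188/131263.36) = -0.84009…

-0.840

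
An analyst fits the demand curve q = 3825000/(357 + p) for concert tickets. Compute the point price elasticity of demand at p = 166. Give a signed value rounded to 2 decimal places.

-0.32

dq/dp = −3825000/(357 + p)² = -13.9839. At p = 166, q = 7313.58.
Ed = (dq/dp)·(p/q) = (-13.9839) × (166/7313.58) = -0.3173…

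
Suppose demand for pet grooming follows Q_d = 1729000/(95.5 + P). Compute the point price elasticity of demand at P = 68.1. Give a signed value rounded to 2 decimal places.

-0.42

dQ_d/dP = −1729000/(95.5 + P)² = -64.5994. At P = 68.1, Q_d = 10568.5.
Ed = (dQ_d/dP)·(P/Q_d) = (-64.5994) × (68.1/10568.5) = -0.4162…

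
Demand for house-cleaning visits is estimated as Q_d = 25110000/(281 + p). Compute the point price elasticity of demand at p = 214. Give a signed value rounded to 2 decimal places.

dQ_d/dp = −25110000/(281 + p)² = -102.479. At p = 214, Q_d = 50727.3.
Ed = (dQ_d/dp)·(p/Q_d) = (-102.479) × (214/50727.3) = -0.4323…

-0.43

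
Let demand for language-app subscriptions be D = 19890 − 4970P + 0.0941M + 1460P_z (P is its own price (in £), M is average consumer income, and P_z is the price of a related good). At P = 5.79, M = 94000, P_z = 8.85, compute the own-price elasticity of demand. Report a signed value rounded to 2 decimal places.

At the given values, D = 19890 − 4970(5.79) + 0.0941(94000) + 1460(8.85) = 12880.1.
∂D/∂P = −4970.
E = (-4970) × (5.79/12880.1) = -2.2341…

-2.23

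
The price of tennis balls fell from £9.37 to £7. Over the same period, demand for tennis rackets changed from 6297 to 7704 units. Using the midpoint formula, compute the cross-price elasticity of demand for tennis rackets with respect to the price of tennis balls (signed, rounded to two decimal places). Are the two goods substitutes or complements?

-0.69; complements

%ΔQ_{tennis rackets} = (7704 − 6297)/avg = 1407/7000.5 = 0.200985…
%ΔP_{tennis balls} = (7 − 9.37)/avg = -2.37/8.185 = -0.289554…
E_cross = (1407/7000.5) / (-2.37/8.185) = -0.6941…
E_cross < 0 ⇒ the goods are complements.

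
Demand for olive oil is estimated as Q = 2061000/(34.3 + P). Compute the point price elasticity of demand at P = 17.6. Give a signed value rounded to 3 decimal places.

dQ/dP = −2061000/(34.3 + P)² = -765.144. At P = 17.6, Q = 39711.
Ed = (dQ/dP)·(P/Q) = (-765.144) × (17.6/39711) = -0.33911…

-0.339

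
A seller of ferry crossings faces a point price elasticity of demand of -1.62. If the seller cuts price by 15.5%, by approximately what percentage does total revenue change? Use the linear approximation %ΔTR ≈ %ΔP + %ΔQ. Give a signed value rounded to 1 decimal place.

+9.6%

%ΔQ ≈ Ed × %ΔP = (-1.62) × (-15.5%) = +25.1100%
%ΔTR ≈ %ΔP + %ΔQ = (-15.5%) + (+25.1100%) = +9.6100%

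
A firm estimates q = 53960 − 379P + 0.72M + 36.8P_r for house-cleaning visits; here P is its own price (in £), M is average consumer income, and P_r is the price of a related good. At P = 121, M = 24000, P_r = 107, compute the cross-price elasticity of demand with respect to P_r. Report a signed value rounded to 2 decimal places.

0.13

At the given values, q = 53960 − 379(121) + 0.72(24000) + 36.8(107) = 29318.6.
∂q/∂P_r = 36.8.
E = (36.8) × (107/29318.6) = 0.1343…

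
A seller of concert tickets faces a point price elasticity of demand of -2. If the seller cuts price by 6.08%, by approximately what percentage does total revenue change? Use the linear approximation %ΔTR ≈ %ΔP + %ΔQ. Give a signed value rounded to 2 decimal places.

+6.08%

%ΔQ ≈ Ed × %ΔP = (-2) × (-6.08%) = +12.1600%
%ΔTR ≈ %ΔP + %ΔQ = (-6.08%) + (+12.1600%) = +6.0800%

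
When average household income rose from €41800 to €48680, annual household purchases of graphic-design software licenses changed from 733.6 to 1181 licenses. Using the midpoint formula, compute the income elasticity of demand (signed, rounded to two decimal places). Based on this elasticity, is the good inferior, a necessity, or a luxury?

3.07; luxury

%ΔQ = (1181 − 733.6)/[( 733.6 + 1181)/2] = 447.4/957.3 = 0.467356…
%ΔIncome = (48680 − 41800)/[( 41800 + 48680)/2] = 6880/45240 = 0.152077…
E_income = (447.4/957.3) / (6880/45240) = 3.0731…
E_income > 1 ⇒ normal good, luxury.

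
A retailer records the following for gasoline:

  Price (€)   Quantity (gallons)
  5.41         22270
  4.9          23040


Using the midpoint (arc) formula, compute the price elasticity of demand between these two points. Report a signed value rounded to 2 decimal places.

-0.34

%ΔQ = (23040 − 22270) / [(22270 + 23040)/2] = 770/22655 = 0.033988…
%ΔP = (4.9 − 5.41) / [(5.41 + 4.9)/2] = -0.51/5.155 = -0.098933…
Arc Ed = %ΔQ / %ΔP = (770/22655) / (-0.51/5.155) = -0.3435…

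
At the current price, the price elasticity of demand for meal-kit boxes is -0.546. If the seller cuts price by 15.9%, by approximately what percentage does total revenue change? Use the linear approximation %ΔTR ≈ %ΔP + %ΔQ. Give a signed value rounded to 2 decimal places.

-7.22%

%ΔQ ≈ Ed × %ΔP = (-0.546) × (-15.9%) = +8.6814%
%ΔTR ≈ %ΔP + %ΔQ = (-15.9%) + (+8.6814%) = -7.2186%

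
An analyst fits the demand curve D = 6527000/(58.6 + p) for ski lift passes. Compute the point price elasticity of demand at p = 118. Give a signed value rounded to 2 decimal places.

-0.67

dD/dp = −6527000/(58.6 + p)² = -209.282. At p = 118, D = 36959.2.
Ed = (dD/dp)·(p/D) = (-209.282) × (118/36959.2) = -0.6681…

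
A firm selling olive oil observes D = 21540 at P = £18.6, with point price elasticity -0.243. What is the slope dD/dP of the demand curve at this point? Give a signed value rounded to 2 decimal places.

-281.41

Ed = (dD/dP)·(P/D) ⇒ dD/dP = Ed·D/P = (-0.243)·21540/18.6 = -281.4096…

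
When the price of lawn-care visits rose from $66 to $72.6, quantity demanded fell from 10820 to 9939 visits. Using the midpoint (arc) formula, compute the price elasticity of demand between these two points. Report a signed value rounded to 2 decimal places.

%ΔQ = (9939 − 10820) / [(10820 + 9939)/2] = -881/10379.5 = -0.084878…
%ΔP = (72.6 − 66) / [(66 + 72.6)/2] = 6.6/69.3 = 0.095238…
Arc Ed = %ΔQ / %ΔP = (-881/10379.5) / (6.6/69.3) = -0.8912…

-0.89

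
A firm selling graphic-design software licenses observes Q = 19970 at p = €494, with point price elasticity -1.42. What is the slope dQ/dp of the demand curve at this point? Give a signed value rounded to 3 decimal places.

Ed = (dQ/dp)·(p/Q) ⇒ dQ/dp = Ed·Q/p = (-1.42)·19970/494 = -57.40364…

-57.404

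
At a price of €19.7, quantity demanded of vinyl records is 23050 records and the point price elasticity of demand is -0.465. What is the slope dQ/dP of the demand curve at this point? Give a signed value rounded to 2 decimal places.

Ed = (dQ/dP)·(P/Q) ⇒ dQ/dP = Ed·Q/P = (-0.465)·23050/19.7 = -544.0736…

-544.07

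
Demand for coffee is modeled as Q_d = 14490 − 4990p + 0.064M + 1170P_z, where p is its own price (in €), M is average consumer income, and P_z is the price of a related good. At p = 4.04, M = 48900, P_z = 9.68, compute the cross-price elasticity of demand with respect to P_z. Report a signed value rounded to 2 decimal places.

At the given values, Q_d = 14490 − 4990(4.04) + 0.064(48900) + 1170(9.68) = 8785.6.
∂Q_d/∂P_z = 1170.
E = (1170) × (9.68/8785.6) = 1.2891…

1.29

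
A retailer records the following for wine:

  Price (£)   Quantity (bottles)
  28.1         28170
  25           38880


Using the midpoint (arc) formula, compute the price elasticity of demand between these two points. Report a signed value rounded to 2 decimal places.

%ΔQ = (38880 − 28170) / [(28170 + 38880)/2] = 10710/33525 = 0.319463…
%ΔP = (25 − 28.1) / [(28.1 + 25)/2] = -3.1/26.55 = -0.116760…
Arc Ed = %ΔQ / %ΔP = (10710/33525) / (-3.1/26.55) = -2.7360…

-2.74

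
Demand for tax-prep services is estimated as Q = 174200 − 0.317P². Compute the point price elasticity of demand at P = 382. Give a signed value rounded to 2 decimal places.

-0.72

dQ/dP = −2·0.317·P = -242.188. At P = 382, Q = 127942.092.
Ed = (dQ/dP)·(P/Q) = (-242.188) × (382/127942.092) = -0.7231…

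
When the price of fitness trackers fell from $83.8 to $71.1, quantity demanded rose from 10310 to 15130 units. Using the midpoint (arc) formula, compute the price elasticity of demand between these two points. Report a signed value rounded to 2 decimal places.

%ΔQ = (15130 − 10310) / [(10310 + 15130)/2] = 4820/12720 = 0.378930…
%ΔP = (71.1 − 83.8) / [(83.8 + 71.1)/2] = -12.7/77.45 = -0.163976…
Arc Ed = %ΔQ / %ΔP = (4820/12720) / (-12.7/77.45) = -2.3108…

-2.31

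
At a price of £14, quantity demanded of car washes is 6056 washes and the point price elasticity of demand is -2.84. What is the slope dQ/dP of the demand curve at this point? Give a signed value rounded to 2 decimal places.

-1228.50

Ed = (dQ/dP)·(P/Q) ⇒ dQ/dP = Ed·Q/P = (-2.84)·6056/14 = -1228.5028…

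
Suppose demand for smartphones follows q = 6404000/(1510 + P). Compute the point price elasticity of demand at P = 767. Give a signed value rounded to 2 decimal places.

dq/dP = −6404000/(1510 + P)² = -1.23517. At P = 767, q = 2812.47.
Ed = (dq/dP)·(P/q) = (-1.23517) × (767/2812.47) = -0.3368…

-0.34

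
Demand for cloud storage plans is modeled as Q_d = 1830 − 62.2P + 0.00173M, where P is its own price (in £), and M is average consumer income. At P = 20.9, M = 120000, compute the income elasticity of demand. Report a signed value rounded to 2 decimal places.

0.28

At the given values, Q_d = 1830 − 62.2(20.9) + 0.00173(120000) = 737.62.
∂Q_d/∂M = 0.00173.
E = (0.00173) × (120000/737.62) = 0.2814…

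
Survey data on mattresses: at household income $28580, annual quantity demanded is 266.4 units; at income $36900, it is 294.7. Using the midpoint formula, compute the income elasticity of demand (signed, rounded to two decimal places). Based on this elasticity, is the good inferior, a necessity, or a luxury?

%ΔQ = (294.7 − 266.4)/[( 266.4 + 294.7)/2] = 28.3/280.55 = 0.100873…
%ΔIncome = (36900 − 28580)/[( 28580 + 36900)/2] = 8320/32740 = 0.254123…
E_income = (28.3/280.55) / (8320/32740) = 0.3969…
0 < E_income < 1 ⇒ normal good, necessity.

0.40; necessity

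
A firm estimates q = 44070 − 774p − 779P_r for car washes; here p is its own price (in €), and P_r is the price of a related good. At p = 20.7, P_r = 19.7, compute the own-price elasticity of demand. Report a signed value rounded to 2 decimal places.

-1.26

At the given values, q = 44070 − 774(20.7) − 779(19.7) = 12701.9.
∂q/∂p = −774.
E = (-774) × (20.7/12701.9) = -1.2613…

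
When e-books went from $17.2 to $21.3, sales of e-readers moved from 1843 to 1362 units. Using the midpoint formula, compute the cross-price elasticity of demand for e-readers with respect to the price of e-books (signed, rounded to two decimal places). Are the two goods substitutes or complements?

-1.41; complements

%ΔQ_{e-readers} = (1362 − 1843)/avg = -481/1602.5 = -0.300156…
%ΔP_{e-books} = (21.3 − 17.2)/avg = 4.1/19.25 = 0.212987…
E_cross = (-481/1602.5) / (4.1/19.25) = -1.4092…
E_cross < 0 ⇒ the goods are complements.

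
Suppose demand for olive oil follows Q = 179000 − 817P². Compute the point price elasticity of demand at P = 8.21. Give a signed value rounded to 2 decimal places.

dQ/dP = −2·817·P = -13415.14. At P = 8.21, Q = 123930.8503.
Ed = (dQ/dP)·(P/Q) = (-13415.14) × (8.21/123930.8503) = -0.8887…

-0.89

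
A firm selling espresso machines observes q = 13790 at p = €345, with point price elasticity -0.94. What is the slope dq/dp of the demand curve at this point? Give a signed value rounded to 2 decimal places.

Ed = (dq/dp)·(p/q) ⇒ dq/dp = Ed·q/p = (-0.94)·13790/345 = -37.5727…

-37.57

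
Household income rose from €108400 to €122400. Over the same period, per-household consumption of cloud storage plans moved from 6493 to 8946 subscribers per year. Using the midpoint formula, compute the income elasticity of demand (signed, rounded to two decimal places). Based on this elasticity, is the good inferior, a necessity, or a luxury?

%ΔQ = (8946 − 6493)/[( 6493 + 8946)/2] = 2453/7719.5 = 0.317766…
%ΔIncome = (122400 − 108400)/[( 108400 + 122400)/2] = 14000/115400 = 0.121317…
E_income = (2453/7719.5) / (14000/115400) = 2.6193…
E_income > 1 ⇒ normal good, luxury.

2.62; luxury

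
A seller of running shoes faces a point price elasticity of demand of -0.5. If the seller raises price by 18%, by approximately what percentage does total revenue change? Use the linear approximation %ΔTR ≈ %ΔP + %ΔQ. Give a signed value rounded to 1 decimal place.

%ΔQ ≈ Ed × %ΔP = (-0.5) × (+18%) = -9.0000%
%ΔTR ≈ %ΔP + %ΔQ = (+18%) + (-9.0000%) = +9.0000%

+9.0%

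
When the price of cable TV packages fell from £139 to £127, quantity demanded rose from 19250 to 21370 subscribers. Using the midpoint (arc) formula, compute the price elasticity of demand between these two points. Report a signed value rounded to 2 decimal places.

%ΔQ = (21370 − 19250) / [(19250 + 21370)/2] = 2120/20310 = 0.104382…
%ΔP = (127 − 139) / [(139 + 127)/2] = -12/133 = -0.090225…
Arc Ed = %ΔQ / %ΔP = (2120/20310) / (-12/133) = -1.1569…

-1.16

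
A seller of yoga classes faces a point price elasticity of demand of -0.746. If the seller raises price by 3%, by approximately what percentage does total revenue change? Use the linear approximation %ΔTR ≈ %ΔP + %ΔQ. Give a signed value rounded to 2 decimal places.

+0.76%

%ΔQ ≈ Ed × %ΔP = (-0.746) × (+3%) = -2.2380%
%ΔTR ≈ %ΔP + %ΔQ = (+3%) + (-2.2380%) = +0.7620%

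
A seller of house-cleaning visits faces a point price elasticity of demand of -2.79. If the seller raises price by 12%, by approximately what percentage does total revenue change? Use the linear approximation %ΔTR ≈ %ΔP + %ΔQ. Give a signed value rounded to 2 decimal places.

%ΔQ ≈ Ed × %ΔP = (-2.79) × (+12%) = -33.4800%
%ΔTR ≈ %ΔP + %ΔQ = (+12%) + (-33.4800%) = -21.4800%

-21.48%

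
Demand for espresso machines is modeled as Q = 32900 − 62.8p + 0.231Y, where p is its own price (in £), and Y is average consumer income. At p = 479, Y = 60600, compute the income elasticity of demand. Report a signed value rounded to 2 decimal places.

At the given values, Q = 32900 − 62.8(479) + 0.231(60600) = 16817.4.
∂Q/∂Y = 0.231.
E = (0.231) × (60600/16817.4) = 0.8323…

0.83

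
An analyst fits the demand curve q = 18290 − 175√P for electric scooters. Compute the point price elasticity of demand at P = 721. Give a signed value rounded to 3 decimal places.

-0.173

dq/dP = −175/(2√P) = -3.25867. At P = 721, q = 13591.
Ed = (dq/dP)·(P/q) = (-3.25867) × (721/13591) = -0.17287…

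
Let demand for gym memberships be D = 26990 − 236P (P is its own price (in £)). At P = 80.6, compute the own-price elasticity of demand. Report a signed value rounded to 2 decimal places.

-2.39

At the given values, D = 26990 − 236(80.6) = 7968.4.
∂D/∂P = −236.
E = (-236) × (80.6/7968.4) = -2.3871…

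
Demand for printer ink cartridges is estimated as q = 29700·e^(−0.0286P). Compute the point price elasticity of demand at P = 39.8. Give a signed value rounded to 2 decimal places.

-1.14

dq/dP = −0.0286·q = -272.128. At P = 39.8, q = 9514.98.
Ed = (dq/dP)·(P/q) = (-272.128) × (39.8/9514.98) = -1.1382…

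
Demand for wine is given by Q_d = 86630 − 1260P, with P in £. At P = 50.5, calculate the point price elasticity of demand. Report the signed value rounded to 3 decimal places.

-2.767

dQ_d/dP = −1260. At P = 50.5, Q_d = 86630 − 1260(50.5) = 23000.
Ed = (dQ_d/dP)·(P/Q_d) = −1260 × (50.5/23000) = -2.76652…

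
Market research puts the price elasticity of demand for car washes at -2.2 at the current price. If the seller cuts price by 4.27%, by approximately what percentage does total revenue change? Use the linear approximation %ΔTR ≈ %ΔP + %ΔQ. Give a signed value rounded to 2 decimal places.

%ΔQ ≈ Ed × %ΔP = (-2.2) × (-4.27%) = +9.3940%
%ΔTR ≈ %ΔP + %ΔQ = (-4.27%) + (+9.3940%) = +5.1240%

+5.12%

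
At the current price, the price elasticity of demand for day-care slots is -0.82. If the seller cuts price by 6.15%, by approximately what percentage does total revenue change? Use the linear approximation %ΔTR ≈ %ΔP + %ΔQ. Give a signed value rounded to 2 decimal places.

%ΔQ ≈ Ed × %ΔP = (-0.82) × (-6.15%) = +5.0430%
%ΔTR ≈ %ΔP + %ΔQ = (-6.15%) + (+5.0430%) = -1.1070%

-1.11%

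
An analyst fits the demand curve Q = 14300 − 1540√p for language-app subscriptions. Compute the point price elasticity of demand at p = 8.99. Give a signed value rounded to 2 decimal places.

dQ/dp = −1540/(2√p) = -256.809. At p = 8.99, Q = 9682.57.
Ed = (dQ/dp)·(p/Q) = (-256.809) × (8.99/9682.57) = -0.2384…

-0.24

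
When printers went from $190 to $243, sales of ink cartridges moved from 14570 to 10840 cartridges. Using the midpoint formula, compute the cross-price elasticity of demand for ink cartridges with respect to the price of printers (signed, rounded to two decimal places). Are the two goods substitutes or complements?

%ΔQ_{ink cartridges} = (10840 − 14570)/avg = -3730/12705 = -0.293585…
%ΔP_{printers} = (243 − 190)/avg = 53/216.5 = 0.244803…
E_cross = (-3730/12705) / (53/216.5) = -1.1992…
E_cross < 0 ⇒ the goods are complements.

-1.20; complements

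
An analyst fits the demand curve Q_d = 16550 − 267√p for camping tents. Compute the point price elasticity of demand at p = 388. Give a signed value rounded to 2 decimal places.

dQ_d/dp = −267/(2√p) = -6.77744. At p = 388, Q_d = 11290.7.
Ed = (dQ_d/dp)·(p/Q_d) = (-6.77744) × (388/11290.7) = -0.2329…

-0.23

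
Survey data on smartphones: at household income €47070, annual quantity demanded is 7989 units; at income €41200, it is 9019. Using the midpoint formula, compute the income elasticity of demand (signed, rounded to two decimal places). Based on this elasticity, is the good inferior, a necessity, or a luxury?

-0.91; inferior

%ΔQ = (9019 − 7989)/[( 7989 + 9019)/2] = 1030/8504 = 0.121119…
%ΔIncome = (41200 − 47070)/[( 47070 + 41200)/2] = -5870/44135 = -0.133001…
E_income = (1030/8504) / (-5870/44135) = -0.9106…
E_income < 0 ⇒ inferior good.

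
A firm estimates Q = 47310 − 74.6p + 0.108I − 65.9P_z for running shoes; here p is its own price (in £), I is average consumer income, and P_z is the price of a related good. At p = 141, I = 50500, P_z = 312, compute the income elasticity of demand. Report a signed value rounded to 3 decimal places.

0.252

At the given values, Q = 47310 − 74.6(141) + 0.108(50500) − 65.9(312) = 21684.6.
∂Q/∂I = 0.108.
E = (0.108) × (50500/21684.6) = 0.25151…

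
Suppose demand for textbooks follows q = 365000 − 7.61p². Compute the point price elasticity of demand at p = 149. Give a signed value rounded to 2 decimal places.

-1.72

dq/dp = −2·7.61·p = -2267.78. At p = 149, q = 196050.39.
Ed = (dq/dp)·(p/q) = (-2267.78) × (149/196050.39) = -1.7235…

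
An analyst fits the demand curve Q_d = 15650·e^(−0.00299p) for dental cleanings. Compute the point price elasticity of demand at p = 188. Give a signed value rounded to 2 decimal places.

dQ_d/dp = −0.00299·Q_d = -26.6723. At p = 188, Q_d = 8920.49.
Ed = (dQ_d/dp)·(p/Q_d) = (-26.6723) × (188/8920.49) = -0.5621…

-0.56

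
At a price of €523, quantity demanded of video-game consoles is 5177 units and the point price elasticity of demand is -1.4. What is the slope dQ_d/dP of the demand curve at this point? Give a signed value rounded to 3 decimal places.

-13.858

Ed = (dQ_d/dP)·(P/Q_d) ⇒ dQ_d/dP = Ed·Q_d/P = (-1.4)·5177/523 = -13.85812…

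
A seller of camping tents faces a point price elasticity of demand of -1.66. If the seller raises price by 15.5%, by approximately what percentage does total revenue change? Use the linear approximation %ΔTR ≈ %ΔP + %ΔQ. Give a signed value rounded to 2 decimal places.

-10.23%

%ΔQ ≈ Ed × %ΔP = (-1.66) × (+15.5%) = -25.7300%
%ΔTR ≈ %ΔP + %ΔQ = (+15.5%) + (-25.7300%) = -10.2300%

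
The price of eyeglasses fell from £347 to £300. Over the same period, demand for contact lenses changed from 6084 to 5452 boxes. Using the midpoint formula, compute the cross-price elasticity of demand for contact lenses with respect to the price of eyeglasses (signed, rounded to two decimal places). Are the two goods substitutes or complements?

0.75; substitutes

%ΔQ_{contact lenses} = (5452 − 6084)/avg = -632/5768 = -0.109570…
%ΔP_{eyeglasses} = (300 − 347)/avg = -47/323.5 = -0.145285…
E_cross = (-632/5768) / (-47/323.5) = 0.7541…
E_cross > 0 ⇒ the goods are substitutes.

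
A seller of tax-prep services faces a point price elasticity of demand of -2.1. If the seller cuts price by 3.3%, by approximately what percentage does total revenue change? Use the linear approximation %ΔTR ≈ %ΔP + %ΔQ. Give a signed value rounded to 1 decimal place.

%ΔQ ≈ Ed × %ΔP = (-2.1) × (-3.3%) = +6.9300%
%ΔTR ≈ %ΔP + %ΔQ = (-3.3%) + (+6.9300%) = +3.6300%

+3.6%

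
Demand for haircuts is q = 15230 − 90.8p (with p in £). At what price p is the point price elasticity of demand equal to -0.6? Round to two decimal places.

Ed = −90.8p/(15230 − 90.8p). Set this equal to -0.6:
90.8p = 0.6·(15230 − 90.8p) ⇒ 90.8p(1 + 0.6) = 0.6·15230
p = 0.6·15230 / (90.8·1.6) = 62.8992…

62.90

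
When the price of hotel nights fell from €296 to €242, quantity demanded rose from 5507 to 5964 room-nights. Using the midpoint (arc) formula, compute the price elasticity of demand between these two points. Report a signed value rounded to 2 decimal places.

%ΔQ = (5964 − 5507) / [(5507 + 5964)/2] = 457/5735.5 = 0.079679…
%ΔP = (242 − 296) / [(296 + 242)/2] = -54/269 = -0.200743…
Arc Ed = %ΔQ / %ΔP = (457/5735.5) / (-54/269) = -0.3969…

-0.40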